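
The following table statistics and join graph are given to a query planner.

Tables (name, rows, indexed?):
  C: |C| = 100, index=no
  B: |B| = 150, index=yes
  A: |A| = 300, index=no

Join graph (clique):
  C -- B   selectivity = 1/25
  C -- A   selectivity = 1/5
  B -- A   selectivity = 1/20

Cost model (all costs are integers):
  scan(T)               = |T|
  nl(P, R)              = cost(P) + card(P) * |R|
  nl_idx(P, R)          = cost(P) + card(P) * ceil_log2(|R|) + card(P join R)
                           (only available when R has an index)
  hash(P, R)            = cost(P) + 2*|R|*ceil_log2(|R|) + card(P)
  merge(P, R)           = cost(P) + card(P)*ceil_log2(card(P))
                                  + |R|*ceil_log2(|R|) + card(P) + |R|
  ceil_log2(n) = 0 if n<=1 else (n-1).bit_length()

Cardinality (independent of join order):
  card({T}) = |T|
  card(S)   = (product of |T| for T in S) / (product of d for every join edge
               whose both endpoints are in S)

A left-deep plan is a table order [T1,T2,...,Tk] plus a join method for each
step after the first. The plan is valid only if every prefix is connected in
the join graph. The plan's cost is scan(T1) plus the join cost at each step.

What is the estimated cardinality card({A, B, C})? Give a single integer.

1800

Tables in S: A(300), B(150), C(100)
Edges inside S: C-B(d=25), C-A(d=5), B-A(d=20)
numerator = 300 * 150 * 100 = 4500000
denominator = 25 * 5 * 20 = 2500
card(S) = 4500000 / 2500 = 1800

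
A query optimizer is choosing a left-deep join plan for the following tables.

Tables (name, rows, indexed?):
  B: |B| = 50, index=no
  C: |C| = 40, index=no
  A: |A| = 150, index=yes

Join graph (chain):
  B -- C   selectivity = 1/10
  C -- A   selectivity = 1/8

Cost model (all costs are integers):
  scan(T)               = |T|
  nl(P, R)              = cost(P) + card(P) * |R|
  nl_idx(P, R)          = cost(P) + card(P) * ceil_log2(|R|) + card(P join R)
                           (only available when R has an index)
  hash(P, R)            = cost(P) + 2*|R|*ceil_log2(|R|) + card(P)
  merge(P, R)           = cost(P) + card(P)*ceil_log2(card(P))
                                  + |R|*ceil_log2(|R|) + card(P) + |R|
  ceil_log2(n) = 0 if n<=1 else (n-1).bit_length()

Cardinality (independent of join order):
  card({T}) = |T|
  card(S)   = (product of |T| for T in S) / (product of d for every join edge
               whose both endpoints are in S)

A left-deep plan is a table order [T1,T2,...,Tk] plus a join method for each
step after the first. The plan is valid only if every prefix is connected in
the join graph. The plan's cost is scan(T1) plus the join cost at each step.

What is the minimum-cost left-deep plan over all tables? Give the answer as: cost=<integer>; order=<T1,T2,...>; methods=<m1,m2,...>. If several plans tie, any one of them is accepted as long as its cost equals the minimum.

cost=2130; order=A,C,B; methods=hash,hash

Selinger DP (subsets sized 1..n):
  {B}: scan cost=50, card=50
  {C}: scan cost=40, card=40
  {A}: scan cost=150, card=150
  {BC}: card=200; try (C,hash)→580, (B,merge)→670, (C,merge)→680, (B,hash)→680, (B,nl)→2040, (C,nl)→2050; best=580 via (C,hash)
  {AC}: card=750; try (C,hash)→780, (A,nl_idx)→1110, (A,merge)→1670, (C,merge)→1780, (A,hash)→2480, (A,nl)→6040 …(+1); best=780 via (C,hash)
  {ABC}: card=3750; try (B,hash)→2130, (A,hash)→3180, (A,merge)→3730, (A,nl_idx)→5930, (B,merge)→9380, (A,nl)→30580 …(+1); best=2130 via (B,hash)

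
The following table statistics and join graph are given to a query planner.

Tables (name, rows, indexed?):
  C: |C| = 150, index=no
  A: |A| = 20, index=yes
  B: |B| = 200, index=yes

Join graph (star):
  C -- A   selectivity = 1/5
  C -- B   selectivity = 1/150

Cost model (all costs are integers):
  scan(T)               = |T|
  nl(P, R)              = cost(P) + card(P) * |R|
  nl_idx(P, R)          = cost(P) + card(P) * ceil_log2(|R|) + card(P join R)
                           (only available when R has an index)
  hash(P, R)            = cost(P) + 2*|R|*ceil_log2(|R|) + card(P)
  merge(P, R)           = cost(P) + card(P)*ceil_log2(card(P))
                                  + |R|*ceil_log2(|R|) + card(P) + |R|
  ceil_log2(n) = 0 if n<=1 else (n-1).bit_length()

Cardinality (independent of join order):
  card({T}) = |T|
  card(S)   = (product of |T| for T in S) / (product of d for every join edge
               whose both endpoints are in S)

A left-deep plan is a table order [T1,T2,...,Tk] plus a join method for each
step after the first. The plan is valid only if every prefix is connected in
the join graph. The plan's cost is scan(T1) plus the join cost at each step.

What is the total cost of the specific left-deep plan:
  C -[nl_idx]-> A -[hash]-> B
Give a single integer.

step 1: scan C: cost=150, card=150
step 2: join A via nl_idx
    card(P join A) = 150*20/(5) = 600
    cost = 150 + 150*5 + 600 = 1500
step 3: join B via hash
    card(P join B) = 600*200/(150) = 800
    cost = 1500 + 2*200*8 + 600 = 5300

5300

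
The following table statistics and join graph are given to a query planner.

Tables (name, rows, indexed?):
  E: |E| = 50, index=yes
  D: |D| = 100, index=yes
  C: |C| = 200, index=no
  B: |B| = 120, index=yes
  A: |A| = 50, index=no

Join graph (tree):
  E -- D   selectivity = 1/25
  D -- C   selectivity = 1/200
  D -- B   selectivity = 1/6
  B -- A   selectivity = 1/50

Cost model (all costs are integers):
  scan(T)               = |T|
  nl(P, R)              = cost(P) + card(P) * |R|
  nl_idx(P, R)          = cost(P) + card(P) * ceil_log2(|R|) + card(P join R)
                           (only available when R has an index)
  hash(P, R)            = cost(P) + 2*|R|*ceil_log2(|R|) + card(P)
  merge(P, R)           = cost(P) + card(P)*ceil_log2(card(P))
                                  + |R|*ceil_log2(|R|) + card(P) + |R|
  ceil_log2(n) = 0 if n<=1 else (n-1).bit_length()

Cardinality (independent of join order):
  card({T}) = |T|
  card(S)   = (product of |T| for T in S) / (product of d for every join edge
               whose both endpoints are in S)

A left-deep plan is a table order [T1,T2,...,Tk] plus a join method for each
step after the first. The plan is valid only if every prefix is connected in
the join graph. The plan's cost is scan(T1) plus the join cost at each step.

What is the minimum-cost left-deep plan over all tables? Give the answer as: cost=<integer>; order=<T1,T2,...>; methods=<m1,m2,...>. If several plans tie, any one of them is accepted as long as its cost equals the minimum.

cost=8660; order=C,D,B,A,E; methods=nl_idx,merge,hash,hash

Selinger DP (subsets sized 1..n):
  {E}: scan cost=50, card=50
  {D}: scan cost=100, card=100
  {C}: scan cost=200, card=200
  {B}: scan cost=120, card=120
  {A}: scan cost=50, card=50
  {DE}: card=200; try (D,nl_idx)→600, (E,hash)→800, (E,nl_idx)→900, (D,merge)→1200, (E,merge)→1250, (D,hash)→1500 …(+2); best=600 via (D,nl_idx)
  {CD}: card=100; try (D,nl_idx)→1700, (D,hash)→1800, (C,merge)→2700, (D,merge)→2800, (C,hash)→3400, (C,nl)→20100 …(+1); best=1700 via (D,nl_idx)
  {BD}: card=2000; try (D,hash)→1640, (B,merge)→1860, (D,merge)→1880, (B,hash)→1880, (B,nl_idx)→2800, (D,nl_idx)→2960 …(+2); best=1640 via (D,hash)
  {AB}: card=120; try (B,nl_idx)→520, (A,hash)→840, (B,merge)→1360, (A,merge)→1430, (B,hash)→1780, (B,nl)→6050 …(+1); best=520 via (B,nl_idx)
  {CDE}: card=200; try (E,hash)→2400, (E,nl_idx)→2500, (E,merge)→2850, (C,hash)→4000, (C,merge)→4200, (E,nl)→6700 …(+1); best=2400 via (E,hash)
  {BDE}: card=4000; try (B,hash)→2480, (B,merge)→3360, (E,hash)→4240, (B,nl_idx)→6000, (E,nl_idx)→17640, (B,nl)→24600 …(+2); best=2480 via (B,hash)
  {BCD}: card=2000; try (B,merge)→3460, (B,hash)→3480, (B,nl_idx)→4400, (C,hash)→6840, (B,nl)→13700, (C,merge)→27440 …(+1); best=3460 via (B,merge)
  {ABD}: card=2000; try (D,hash)→2040, (D,merge)→2280, (D,nl_idx)→3360, (A,hash)→4240, (D,nl)→12520, (A,merge)→25990 …(+1); best=2040 via (D,hash)
  {BCDE}: card=4000; try (B,hash)→4280, (B,merge)→5160, (E,hash)→6060, (B,nl_idx)→7800, (C,hash)→9680, (E,nl_idx)→19460 …(+5); best=4280 via (B,hash)
  {ABDE}: card=4000; try (E,hash)→4640, (A,hash)→7080, (E,nl_idx)→18040, (E,merge)→26390, (A,merge)→54830, (E,nl)→102040 …(+1); best=4640 via (E,hash)
  {ABCD}: card=2000; try (A,hash)→6060, (C,hash)→7240, (A,merge)→27810, (C,merge)→27840, (A,nl)→103460, (C,nl)→402040; best=6060 via (A,hash)
  {ABCDE}: card=4000; try (E,hash)→8660, (A,hash)→8880, (C,hash)→11840, (E,nl_idx)→22060, (E,merge)→30410, (A,merge)→56630 …(+4); best=8660 via (E,hash)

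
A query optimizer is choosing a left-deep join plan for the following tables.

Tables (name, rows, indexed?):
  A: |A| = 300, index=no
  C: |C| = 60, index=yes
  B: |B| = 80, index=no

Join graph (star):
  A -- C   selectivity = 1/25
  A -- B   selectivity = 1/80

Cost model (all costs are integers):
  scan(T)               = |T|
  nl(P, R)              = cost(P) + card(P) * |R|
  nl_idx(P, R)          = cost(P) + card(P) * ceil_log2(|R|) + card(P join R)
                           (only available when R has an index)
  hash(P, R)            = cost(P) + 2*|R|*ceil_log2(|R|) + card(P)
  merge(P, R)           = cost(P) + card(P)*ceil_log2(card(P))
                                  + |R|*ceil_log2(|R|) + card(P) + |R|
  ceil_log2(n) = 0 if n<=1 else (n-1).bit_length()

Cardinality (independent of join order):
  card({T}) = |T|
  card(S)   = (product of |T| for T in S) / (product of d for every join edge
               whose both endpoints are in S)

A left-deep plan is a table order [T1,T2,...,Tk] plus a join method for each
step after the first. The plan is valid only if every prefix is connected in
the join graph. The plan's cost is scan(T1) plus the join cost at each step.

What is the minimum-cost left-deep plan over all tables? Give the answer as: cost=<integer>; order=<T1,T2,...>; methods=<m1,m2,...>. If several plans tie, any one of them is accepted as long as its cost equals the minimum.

cost=2740; order=A,B,C; methods=hash,hash

Selinger DP (subsets sized 1..n):
  {A}: scan cost=300, card=300
  {C}: scan cost=60, card=60
  {B}: scan cost=80, card=80
  {AC}: card=720; try (C,hash)→1320, (C,nl_idx)→2820, (A,merge)→3480, (C,merge)→3720, (A,hash)→5520, (A,nl)→18060 …(+1); best=1320 via (C,hash)
  {AB}: card=300; try (B,hash)→1720, (A,merge)→3720, (B,merge)→3940, (A,hash)→5560, (A,nl)→24080, (B,nl)→24300; best=1720 via (B,hash)
  {ABC}: card=720; try (C,hash)→2740, (B,hash)→3160, (C,nl_idx)→4240, (C,merge)→5140, (B,merge)→9880, (C,nl)→19720 …(+1); best=2740 via (C,hash)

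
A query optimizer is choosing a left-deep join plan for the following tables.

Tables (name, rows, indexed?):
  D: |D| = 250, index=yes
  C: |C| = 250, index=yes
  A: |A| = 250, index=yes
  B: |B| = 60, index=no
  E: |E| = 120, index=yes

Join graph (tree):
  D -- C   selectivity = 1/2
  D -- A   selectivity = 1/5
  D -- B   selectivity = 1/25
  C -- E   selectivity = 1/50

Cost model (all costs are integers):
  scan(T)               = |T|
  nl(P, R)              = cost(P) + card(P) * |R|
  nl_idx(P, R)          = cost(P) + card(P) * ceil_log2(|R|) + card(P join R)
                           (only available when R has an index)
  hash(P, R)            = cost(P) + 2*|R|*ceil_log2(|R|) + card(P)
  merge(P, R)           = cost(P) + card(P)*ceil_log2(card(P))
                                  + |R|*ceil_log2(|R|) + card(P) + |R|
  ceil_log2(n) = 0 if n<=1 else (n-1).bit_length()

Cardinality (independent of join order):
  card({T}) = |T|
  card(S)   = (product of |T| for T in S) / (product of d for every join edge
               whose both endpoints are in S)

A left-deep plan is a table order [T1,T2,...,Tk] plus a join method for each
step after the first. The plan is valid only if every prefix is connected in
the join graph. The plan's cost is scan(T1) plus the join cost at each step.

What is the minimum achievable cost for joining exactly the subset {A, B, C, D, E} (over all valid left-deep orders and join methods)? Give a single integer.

Selinger DP over subsets of {A,B,C,D,E}:
  {D}: scan cost=250, card=250
  {C}: scan cost=250, card=250
  {A}: scan cost=250, card=250
  {B}: scan cost=60, card=60
  {E}: scan cost=120, card=120
  {CD}: card=31250; try (D,hash)→4500, (C,hash)→4500, (D,merge)→4750, (C,merge)→4750, (D,nl_idx)→33500, (C,nl_idx)→33500 …(+2); best=4500 via (D,hash)
  {AD}: card=12500; try (D,hash)→4500, (A,hash)→4500, (D,merge)→4750, (A,merge)→4750, (D,nl_idx)→14750, (A,nl_idx)→14750 …(+2); best=4500 via (D,hash)
  {BD}: card=600; try (D,nl_idx)→1140, (B,hash)→1220, (D,merge)→2730, (B,merge)→2920, (D,hash)→4120, (D,nl)→15060 …(+1); best=1140 via (D,nl_idx)
  {CE}: card=600; try (C,nl_idx)→1680, (E,hash)→2180, (E,nl_idx)→2600, (C,merge)→3330, (E,merge)→3460, (C,hash)→4240 …(+2); best=1680 via (C,nl_idx)
  {ACD}: card=1562500; try (C,hash)→21000, (A,hash)→39750, (C,merge)→194250, (A,merge)→506750, (C,nl_idx)→1667000, (A,nl_idx)→1817000 …(+2); best=21000 via (C,hash)
  {BCD}: card=75000; try (C,hash)→5740, (C,merge)→9990, (B,hash)→36470, (C,nl_idx)→80940, (C,nl)→151140, (B,merge)→504920 …(+1); best=5740 via (C,hash)
  {CDE}: card=75000; try (D,hash)→6280, (D,merge)→10530, (E,hash)→37430, (D,nl_idx)→81480, (D,nl)→151680, (E,nl_idx)→298250 …(+2); best=6280 via (D,hash)
  {ABD}: card=30000; try (A,hash)→5740, (A,merge)→9990, (B,hash)→17720, (A,nl_idx)→35940, (A,nl)→151140, (B,merge)→192420 …(+1); best=5740 via (A,hash)
  {ABCD}: card=3750000; try (C,hash)→39740, (A,hash)→84740, (C,merge)→487990, (A,merge)→1357990, (B,hash)→1584220, (C,nl_idx)→3995740 …(+5); best=39740 via (C,hash)
  {ACDE}: card=3750000; try (A,hash)→85280, (A,merge)→1358530, (E,hash)→1585180, (A,nl_idx)→4356280, (E,nl_idx)→14708500, (A,nl)→18756280 …(+2); best=85280 via (A,hash)
  {BCDE}: card=180000; try (B,hash)→82000, (E,hash)→82420, (E,nl_idx)→710740, (E,merge)→1356700, (B,merge)→1356700, (B,nl)→4506280 …(+1); best=82000 via (B,hash)
  {ABCDE}: card=9000000; try (A,hash)→266000, (A,merge)→3504250, (E,hash)→3791420, (B,hash)→3836000, (A,nl_idx)→10522000, (E,nl_idx)→35289740 …(+5); best=266000 via (A,hash)

266000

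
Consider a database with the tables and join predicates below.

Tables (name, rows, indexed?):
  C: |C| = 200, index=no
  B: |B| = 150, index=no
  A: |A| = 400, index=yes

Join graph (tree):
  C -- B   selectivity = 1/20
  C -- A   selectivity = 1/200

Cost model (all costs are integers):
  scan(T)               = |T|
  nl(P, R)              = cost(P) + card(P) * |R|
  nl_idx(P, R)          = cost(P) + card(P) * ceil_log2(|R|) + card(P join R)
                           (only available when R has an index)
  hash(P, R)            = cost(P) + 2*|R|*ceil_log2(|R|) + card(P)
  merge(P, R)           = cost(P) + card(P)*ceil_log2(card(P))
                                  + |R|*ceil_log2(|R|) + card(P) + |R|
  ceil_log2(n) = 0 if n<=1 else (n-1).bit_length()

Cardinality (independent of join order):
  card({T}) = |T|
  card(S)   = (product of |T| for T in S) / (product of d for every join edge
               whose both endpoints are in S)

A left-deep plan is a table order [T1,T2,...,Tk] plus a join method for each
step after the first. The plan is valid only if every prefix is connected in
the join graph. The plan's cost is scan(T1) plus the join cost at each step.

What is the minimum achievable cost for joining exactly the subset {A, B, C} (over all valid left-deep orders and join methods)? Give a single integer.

5200

Selinger DP over subsets of {A,B,C}:
  {C}: scan cost=200, card=200
  {B}: scan cost=150, card=150
  {A}: scan cost=400, card=400
  {BC}: card=1500; try (B,hash)→2800, (C,merge)→3300, (B,merge)→3350, (C,hash)→3500, (C,nl)→30150, (B,nl)→30200; best=2800 via (B,hash)
  {AC}: card=400; try (A,nl_idx)→2400, (C,hash)→4000, (A,merge)→6000, (C,merge)→6200, (A,hash)→7600, (A,nl)→80200 …(+1); best=2400 via (A,nl_idx)
  {ABC}: card=3000; try (B,hash)→5200, (B,merge)→7750, (A,hash)→11500, (A,nl_idx)→19300, (A,merge)→24800, (B,nl)→62400 …(+1); best=5200 via (B,hash)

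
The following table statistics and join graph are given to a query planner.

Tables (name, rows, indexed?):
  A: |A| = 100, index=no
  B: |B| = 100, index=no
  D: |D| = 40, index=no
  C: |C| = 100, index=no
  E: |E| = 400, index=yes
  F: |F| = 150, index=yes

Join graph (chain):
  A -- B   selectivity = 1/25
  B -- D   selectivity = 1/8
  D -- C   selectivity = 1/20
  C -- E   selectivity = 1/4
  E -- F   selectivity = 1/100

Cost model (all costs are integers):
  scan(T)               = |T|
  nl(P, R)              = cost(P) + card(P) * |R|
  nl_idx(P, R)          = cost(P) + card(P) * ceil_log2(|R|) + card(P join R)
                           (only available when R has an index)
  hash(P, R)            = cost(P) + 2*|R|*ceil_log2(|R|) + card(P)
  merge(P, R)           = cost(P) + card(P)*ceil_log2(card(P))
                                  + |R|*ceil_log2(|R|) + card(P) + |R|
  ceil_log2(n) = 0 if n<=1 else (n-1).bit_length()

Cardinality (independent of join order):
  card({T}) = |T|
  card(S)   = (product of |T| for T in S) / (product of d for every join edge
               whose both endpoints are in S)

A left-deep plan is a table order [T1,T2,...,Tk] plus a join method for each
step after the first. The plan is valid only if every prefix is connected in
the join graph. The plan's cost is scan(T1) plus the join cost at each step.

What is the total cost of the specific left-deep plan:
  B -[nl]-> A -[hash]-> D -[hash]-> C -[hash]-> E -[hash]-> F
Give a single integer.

1033980

step 1: scan B: cost=100, card=100
step 2: join A via nl
    card(P join A) = 100*100/(25) = 400
    cost = 100 + 100*100 = 10100
step 3: join D via hash
    card(P join D) = 400*40/(8) = 2000
    cost = 10100 + 2*40*6 + 400 = 10980
step 4: join C via hash
    card(P join C) = 2000*100/(20) = 10000
    cost = 10980 + 2*100*7 + 2000 = 14380
step 5: join E via hash
    card(P join E) = 10000*400/(4) = 1000000
    cost = 14380 + 2*400*9 + 10000 = 31580
step 6: join F via hash
    card(P join F) = 1000000*150/(100) = 1500000
    cost = 31580 + 2*150*8 + 1000000 = 1033980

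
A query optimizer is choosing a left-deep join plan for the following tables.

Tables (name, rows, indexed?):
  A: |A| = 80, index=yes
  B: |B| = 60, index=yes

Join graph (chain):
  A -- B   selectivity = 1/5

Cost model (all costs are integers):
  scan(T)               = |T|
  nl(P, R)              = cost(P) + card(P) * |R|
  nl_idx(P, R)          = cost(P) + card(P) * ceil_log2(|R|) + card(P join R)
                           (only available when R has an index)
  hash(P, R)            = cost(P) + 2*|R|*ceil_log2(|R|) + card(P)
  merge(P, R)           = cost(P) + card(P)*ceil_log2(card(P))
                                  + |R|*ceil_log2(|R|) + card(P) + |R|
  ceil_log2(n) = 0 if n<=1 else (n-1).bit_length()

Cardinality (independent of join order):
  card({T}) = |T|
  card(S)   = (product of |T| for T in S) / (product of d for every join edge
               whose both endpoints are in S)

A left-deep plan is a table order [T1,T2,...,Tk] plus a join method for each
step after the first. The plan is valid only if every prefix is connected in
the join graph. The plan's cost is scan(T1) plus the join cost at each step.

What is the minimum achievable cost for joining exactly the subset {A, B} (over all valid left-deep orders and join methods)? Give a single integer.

Selinger DP over subsets of {A,B}:
  {A}: scan cost=80, card=80
  {B}: scan cost=60, card=60
  {AB}: card=960; try (B,hash)→880, (A,merge)→1120, (B,merge)→1140, (A,hash)→1240, (A,nl_idx)→1440, (B,nl_idx)→1520 …(+2); best=880 via (B,hash)

880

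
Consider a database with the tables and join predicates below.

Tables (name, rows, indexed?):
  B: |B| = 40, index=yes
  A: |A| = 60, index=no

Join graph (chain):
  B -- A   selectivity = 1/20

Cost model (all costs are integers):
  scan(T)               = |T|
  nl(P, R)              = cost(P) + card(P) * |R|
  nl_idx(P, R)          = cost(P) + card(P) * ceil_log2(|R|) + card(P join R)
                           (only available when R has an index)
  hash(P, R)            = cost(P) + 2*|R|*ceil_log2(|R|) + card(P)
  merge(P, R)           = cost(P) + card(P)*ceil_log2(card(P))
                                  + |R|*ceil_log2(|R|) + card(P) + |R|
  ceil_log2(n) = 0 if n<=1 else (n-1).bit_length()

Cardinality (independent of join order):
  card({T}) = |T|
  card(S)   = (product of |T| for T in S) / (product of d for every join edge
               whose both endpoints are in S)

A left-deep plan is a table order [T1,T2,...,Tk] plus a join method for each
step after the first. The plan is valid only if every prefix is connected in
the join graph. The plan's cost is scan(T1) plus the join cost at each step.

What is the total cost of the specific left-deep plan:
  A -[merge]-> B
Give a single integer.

step 1: scan A: cost=60, card=60
step 2: join B via merge
    card(P join B) = 60*40/(20) = 120
    cost = 60 + 60*6 + 40*6 + 60 + 40 = 760

760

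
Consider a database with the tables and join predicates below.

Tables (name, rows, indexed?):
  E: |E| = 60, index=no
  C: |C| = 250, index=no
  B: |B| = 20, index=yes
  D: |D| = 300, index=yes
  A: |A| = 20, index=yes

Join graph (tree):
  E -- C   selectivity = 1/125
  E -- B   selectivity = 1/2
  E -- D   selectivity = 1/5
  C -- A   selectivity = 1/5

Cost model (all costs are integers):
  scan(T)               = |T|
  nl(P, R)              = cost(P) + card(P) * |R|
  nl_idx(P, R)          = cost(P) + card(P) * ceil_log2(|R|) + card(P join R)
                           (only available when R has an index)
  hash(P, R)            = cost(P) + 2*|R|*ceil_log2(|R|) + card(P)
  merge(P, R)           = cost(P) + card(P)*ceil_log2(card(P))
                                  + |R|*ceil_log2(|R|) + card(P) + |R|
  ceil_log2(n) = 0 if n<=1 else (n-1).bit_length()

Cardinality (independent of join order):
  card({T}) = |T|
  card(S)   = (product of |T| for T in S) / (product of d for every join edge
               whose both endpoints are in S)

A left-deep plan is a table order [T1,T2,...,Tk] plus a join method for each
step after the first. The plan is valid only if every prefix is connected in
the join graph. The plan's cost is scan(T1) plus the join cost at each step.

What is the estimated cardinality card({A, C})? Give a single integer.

1000

Tables in S: A(20), C(250)
Edges inside S: C-A(d=5)
numerator = 20 * 250 = 5000
denominator = 5 = 5
card(S) = 5000 / 5 = 1000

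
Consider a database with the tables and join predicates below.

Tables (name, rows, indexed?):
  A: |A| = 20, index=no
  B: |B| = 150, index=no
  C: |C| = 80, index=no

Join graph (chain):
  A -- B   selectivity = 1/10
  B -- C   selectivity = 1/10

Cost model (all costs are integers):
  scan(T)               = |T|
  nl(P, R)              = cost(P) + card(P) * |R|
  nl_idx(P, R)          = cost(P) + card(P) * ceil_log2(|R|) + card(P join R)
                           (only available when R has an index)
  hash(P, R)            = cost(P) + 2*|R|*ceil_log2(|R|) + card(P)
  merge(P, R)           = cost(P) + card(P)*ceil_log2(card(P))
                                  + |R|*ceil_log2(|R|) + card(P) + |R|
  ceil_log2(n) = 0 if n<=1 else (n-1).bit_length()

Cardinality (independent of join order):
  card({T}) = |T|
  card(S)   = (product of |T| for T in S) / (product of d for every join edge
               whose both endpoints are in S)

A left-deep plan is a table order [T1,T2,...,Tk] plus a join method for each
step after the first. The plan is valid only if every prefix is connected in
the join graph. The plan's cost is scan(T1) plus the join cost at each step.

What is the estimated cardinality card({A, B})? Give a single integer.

Tables in S: A(20), B(150)
Edges inside S: A-B(d=10)
numerator = 20 * 150 = 3000
denominator = 10 = 10
card(S) = 3000 / 10 = 300

300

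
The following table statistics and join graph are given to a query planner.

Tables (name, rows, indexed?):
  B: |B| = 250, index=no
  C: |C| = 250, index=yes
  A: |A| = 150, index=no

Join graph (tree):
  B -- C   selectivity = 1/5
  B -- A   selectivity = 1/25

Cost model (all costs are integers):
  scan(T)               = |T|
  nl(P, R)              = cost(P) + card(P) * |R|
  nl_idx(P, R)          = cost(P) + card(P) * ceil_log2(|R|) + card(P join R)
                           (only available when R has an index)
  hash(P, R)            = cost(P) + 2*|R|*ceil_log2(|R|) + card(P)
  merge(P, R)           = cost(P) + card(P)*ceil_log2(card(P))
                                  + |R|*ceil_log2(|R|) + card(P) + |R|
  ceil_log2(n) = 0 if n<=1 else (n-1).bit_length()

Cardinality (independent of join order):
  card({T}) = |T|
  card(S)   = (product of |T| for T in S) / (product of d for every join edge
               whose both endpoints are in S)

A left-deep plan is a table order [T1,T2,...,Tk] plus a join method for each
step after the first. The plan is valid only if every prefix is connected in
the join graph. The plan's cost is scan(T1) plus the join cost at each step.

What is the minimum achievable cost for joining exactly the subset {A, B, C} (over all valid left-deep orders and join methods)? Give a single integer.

8400

Selinger DP over subsets of {A,B,C}:
  {B}: scan cost=250, card=250
  {C}: scan cost=250, card=250
  {A}: scan cost=150, card=150
  {BC}: card=12500; try (C,hash)→4500, (B,hash)→4500, (C,merge)→4750, (B,merge)→4750, (C,nl_idx)→14750, (C,nl)→62750 …(+1); best=4500 via (C,hash)
  {AB}: card=1500; try (A,hash)→2900, (B,merge)→3750, (A,merge)→3850, (B,hash)→4300, (B,nl)→37650, (A,nl)→37750; best=2900 via (A,hash)
  {ABC}: card=75000; try (C,hash)→8400, (A,hash)→19400, (C,merge)→23150, (C,nl_idx)→89900, (A,merge)→193350, (C,nl)→377900 …(+1); best=8400 via (C,hash)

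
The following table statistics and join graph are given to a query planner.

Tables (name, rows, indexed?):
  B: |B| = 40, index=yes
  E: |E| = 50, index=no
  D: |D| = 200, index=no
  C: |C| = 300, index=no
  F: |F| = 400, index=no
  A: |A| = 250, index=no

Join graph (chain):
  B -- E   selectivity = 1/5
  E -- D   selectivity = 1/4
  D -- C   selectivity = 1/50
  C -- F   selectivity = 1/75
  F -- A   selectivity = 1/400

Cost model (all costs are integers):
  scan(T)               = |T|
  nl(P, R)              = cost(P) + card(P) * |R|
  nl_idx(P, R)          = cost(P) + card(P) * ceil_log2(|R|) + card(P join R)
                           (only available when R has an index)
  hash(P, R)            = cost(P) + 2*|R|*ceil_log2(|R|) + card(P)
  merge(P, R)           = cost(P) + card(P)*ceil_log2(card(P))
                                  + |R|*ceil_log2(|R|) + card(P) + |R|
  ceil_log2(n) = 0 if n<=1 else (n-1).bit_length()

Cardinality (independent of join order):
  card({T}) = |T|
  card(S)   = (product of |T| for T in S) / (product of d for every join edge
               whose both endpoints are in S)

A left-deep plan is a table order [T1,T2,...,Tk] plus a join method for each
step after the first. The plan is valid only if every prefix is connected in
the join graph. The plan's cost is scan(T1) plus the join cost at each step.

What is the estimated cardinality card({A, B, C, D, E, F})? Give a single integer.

400000

Tables in S: A(250), B(40), C(300), D(200), E(50), F(400)
Edges inside S: B-E(d=5), E-D(d=4), D-C(d=50), C-F(d=75), F-A(d=400)
numerator = 250 * 40 * 300 * 200 * 50 * 400 = 12000000000000
denominator = 5 * 4 * 50 * 75 * 400 = 30000000
card(S) = 12000000000000 / 30000000 = 400000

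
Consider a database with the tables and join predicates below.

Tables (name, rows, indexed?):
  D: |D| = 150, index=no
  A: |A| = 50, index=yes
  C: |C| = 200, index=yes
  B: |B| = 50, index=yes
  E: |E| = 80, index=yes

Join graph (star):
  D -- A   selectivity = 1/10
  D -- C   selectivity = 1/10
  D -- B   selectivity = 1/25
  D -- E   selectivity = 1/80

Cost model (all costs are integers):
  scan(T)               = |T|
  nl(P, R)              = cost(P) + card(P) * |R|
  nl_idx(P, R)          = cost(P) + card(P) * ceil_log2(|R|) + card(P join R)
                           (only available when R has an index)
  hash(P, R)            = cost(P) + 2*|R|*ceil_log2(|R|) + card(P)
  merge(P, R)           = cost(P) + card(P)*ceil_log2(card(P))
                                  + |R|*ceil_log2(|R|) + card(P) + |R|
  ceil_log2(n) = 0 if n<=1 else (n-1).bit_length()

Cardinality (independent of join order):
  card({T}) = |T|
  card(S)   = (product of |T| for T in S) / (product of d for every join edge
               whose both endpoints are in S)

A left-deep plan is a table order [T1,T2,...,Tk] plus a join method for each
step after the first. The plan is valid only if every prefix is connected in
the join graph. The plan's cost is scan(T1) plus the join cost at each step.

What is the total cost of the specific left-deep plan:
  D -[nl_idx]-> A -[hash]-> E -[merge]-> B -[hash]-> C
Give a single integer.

16970

step 1: scan D: cost=150, card=150
step 2: join A via nl_idx
    card(P join A) = 150*50/(10) = 750
    cost = 150 + 150*6 + 750 = 1800
step 3: join E via hash
    card(P join E) = 750*80/(80) = 750
    cost = 1800 + 2*80*7 + 750 = 3670
step 4: join B via merge
    card(P join B) = 750*50/(25) = 1500
    cost = 3670 + 750*10 + 50*6 + 750 + 50 = 12270
step 5: join C via hash
    card(P join C) = 1500*200/(10) = 30000
    cost = 12270 + 2*200*8 + 1500 = 16970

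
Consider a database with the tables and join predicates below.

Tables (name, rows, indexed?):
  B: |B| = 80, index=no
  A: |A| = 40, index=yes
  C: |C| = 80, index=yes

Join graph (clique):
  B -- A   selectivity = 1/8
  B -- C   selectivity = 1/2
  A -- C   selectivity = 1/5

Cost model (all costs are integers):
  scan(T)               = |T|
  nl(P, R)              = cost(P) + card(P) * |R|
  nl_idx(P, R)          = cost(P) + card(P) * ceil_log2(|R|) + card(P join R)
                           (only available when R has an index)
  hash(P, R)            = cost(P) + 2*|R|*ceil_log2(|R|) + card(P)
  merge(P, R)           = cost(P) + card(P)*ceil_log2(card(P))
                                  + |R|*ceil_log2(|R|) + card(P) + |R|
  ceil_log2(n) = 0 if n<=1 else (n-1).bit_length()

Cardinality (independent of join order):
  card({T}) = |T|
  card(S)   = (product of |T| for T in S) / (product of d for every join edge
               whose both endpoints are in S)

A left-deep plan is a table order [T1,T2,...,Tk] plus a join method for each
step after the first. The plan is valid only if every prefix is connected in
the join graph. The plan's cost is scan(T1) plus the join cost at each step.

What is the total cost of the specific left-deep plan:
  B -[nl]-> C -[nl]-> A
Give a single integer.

step 1: scan B: cost=80, card=80
step 2: join C via nl
    card(P join C) = 80*80/(2) = 3200
    cost = 80 + 80*80 = 6480
step 3: join A via nl
    card(P join A) = 3200*40/(8*5) = 3200
    cost = 6480 + 3200*40 = 134480

134480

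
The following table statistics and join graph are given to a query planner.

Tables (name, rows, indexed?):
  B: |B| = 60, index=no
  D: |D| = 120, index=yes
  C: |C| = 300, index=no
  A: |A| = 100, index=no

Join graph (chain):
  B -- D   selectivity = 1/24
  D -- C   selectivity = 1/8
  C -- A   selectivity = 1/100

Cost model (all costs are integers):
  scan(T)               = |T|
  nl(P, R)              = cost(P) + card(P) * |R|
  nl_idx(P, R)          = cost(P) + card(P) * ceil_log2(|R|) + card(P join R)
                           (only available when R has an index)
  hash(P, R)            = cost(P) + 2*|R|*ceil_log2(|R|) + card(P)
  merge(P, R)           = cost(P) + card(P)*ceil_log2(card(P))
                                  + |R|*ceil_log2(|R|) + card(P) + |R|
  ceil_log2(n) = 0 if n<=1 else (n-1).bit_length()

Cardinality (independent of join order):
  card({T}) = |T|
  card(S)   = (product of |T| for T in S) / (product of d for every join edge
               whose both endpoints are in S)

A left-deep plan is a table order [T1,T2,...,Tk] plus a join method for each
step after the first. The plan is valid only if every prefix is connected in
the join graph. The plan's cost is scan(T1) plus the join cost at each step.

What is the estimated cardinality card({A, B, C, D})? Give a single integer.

Tables in S: A(100), B(60), C(300), D(120)
Edges inside S: B-D(d=24), D-C(d=8), C-A(d=100)
numerator = 100 * 60 * 300 * 120 = 216000000
denominator = 24 * 8 * 100 = 19200
card(S) = 216000000 / 19200 = 11250

11250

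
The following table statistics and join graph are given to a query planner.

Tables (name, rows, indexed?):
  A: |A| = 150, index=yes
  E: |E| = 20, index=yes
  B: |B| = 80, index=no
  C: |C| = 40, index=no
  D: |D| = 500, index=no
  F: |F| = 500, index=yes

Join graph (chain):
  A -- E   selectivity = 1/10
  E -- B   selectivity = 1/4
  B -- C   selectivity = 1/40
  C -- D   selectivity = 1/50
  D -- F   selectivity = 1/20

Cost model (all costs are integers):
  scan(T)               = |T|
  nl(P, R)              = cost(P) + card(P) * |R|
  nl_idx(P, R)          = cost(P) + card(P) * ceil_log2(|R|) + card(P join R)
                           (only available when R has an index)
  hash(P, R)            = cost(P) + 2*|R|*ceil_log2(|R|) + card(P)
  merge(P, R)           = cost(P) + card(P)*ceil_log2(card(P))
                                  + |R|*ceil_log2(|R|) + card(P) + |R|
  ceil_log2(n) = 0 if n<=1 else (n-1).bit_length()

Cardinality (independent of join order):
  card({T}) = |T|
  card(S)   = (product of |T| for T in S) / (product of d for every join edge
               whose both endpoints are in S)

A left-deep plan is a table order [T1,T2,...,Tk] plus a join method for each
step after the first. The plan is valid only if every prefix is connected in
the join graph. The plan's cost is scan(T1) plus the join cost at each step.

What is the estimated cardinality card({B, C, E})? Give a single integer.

Tables in S: B(80), C(40), E(20)
Edges inside S: E-B(d=4), B-C(d=40)
numerator = 80 * 40 * 20 = 64000
denominator = 4 * 40 = 160
card(S) = 64000 / 160 = 400

400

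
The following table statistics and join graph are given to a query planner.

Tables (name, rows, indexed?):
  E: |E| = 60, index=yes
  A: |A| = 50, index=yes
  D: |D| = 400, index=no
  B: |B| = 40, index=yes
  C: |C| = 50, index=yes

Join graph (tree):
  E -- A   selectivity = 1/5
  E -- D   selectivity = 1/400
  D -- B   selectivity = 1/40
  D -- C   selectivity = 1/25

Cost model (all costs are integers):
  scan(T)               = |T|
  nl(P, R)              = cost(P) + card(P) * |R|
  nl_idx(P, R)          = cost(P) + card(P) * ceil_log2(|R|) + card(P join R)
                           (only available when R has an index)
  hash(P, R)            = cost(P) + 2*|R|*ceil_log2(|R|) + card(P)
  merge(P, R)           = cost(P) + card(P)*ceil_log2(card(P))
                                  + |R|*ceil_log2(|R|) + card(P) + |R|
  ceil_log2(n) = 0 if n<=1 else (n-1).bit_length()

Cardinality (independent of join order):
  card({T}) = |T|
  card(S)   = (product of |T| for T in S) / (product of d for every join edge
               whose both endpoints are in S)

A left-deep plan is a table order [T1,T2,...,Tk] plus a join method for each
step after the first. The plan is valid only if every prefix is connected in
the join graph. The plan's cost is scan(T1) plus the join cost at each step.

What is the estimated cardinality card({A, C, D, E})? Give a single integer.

Tables in S: A(50), C(50), D(400), E(60)
Edges inside S: E-A(d=5), E-D(d=400), D-C(d=25)
numerator = 50 * 50 * 400 * 60 = 60000000
denominator = 5 * 400 * 25 = 50000
card(S) = 60000000 / 50000 = 1200

1200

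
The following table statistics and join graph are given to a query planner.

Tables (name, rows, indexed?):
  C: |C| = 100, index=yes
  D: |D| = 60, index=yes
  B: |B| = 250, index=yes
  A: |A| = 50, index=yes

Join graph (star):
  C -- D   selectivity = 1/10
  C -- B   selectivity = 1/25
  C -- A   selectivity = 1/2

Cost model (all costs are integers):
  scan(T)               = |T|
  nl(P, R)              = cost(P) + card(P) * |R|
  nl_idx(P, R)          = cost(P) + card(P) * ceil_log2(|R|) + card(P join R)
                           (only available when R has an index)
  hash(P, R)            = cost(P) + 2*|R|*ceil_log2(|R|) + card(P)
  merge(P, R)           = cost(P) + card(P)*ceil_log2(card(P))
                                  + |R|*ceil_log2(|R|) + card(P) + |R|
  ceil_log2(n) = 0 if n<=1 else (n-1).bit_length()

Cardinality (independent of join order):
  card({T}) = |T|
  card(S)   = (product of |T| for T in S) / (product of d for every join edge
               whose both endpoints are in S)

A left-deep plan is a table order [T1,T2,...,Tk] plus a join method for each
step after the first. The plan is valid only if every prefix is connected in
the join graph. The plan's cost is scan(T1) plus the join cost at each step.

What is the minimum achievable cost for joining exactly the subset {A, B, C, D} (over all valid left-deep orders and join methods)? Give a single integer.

10220

Selinger DP over subsets of {A,B,C,D}:
  {C}: scan cost=100, card=100
  {D}: scan cost=60, card=60
  {B}: scan cost=250, card=250
  {A}: scan cost=50, card=50
  {CD}: card=600; try (D,hash)→920, (C,nl_idx)→1080, (C,merge)→1280, (D,nl_idx)→1300, (D,merge)→1320, (C,hash)→1520 …(+2); best=920 via (D,hash)
  {BC}: card=1000; try (C,hash)→1900, (B,nl_idx)→1900, (C,nl_idx)→3000, (B,merge)→3150, (C,merge)→3300, (B,hash)→4200 …(+2); best=1900 via (C,hash)
  {AC}: card=2500; try (A,hash)→800, (C,merge)→1200, (A,merge)→1250, (C,hash)→1500, (C,nl_idx)→2900, (A,nl_idx)→3200 …(+2); best=800 via (A,hash)
  {BCD}: card=6000; try (D,hash)→3620, (B,hash)→5520, (B,merge)→9770, (B,nl_idx)→11720, (D,merge)→13320, (D,nl_idx)→13900 …(+2); best=3620 via (D,hash)
  {ACD}: card=15000; try (A,hash)→2120, (D,hash)→4020, (A,merge)→7870, (A,nl_idx)→19520, (D,nl_idx)→30800, (A,nl)→30920 …(+2); best=2120 via (A,hash)
  {ABC}: card=25000; try (A,hash)→3500, (B,hash)→7300, (A,merge)→13250, (A,nl_idx)→32900, (B,merge)→35550, (B,nl_idx)→45800 …(+2); best=3500 via (A,hash)
  {ABCD}: card=150000; try (A,hash)→10220, (B,hash)→21120, (D,hash)→29220, (A,merge)→87970, (A,nl_idx)→189620, (B,merge)→229370 …(+6); best=10220 via (A,hash)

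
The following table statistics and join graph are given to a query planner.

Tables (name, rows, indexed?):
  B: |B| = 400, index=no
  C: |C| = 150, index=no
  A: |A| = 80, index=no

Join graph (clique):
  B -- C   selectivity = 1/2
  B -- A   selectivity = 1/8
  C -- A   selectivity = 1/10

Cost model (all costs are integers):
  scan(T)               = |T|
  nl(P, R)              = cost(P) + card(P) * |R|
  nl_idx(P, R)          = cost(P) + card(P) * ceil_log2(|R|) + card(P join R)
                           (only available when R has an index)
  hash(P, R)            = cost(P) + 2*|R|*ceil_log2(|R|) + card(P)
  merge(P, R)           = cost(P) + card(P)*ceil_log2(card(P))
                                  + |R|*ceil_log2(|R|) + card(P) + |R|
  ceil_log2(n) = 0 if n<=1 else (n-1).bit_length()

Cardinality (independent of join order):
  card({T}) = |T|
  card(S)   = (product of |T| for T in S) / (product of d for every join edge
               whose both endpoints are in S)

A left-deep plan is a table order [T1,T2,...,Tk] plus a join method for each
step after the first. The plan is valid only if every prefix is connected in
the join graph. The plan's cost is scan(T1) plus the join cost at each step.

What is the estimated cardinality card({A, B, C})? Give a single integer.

Tables in S: A(80), B(400), C(150)
Edges inside S: B-C(d=2), B-A(d=8), C-A(d=10)
numerator = 80 * 400 * 150 = 4800000
denominator = 2 * 8 * 10 = 160
card(S) = 4800000 / 160 = 30000

30000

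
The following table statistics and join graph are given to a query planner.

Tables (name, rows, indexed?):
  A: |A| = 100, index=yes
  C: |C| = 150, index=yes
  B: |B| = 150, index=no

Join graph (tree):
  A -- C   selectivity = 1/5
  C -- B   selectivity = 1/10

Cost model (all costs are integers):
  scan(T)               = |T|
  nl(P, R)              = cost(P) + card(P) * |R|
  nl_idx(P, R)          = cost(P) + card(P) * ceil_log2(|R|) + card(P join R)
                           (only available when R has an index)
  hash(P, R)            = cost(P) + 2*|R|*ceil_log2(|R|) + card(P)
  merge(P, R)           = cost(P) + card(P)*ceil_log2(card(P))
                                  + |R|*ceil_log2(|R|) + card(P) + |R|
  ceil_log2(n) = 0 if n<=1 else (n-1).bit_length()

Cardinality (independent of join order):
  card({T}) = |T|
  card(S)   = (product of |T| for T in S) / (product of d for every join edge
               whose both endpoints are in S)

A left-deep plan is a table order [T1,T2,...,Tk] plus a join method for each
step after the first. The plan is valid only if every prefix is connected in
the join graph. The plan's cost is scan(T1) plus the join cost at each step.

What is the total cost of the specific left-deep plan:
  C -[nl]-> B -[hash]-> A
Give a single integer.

step 1: scan C: cost=150, card=150
step 2: join B via nl
    card(P join B) = 150*150/(10) = 2250
    cost = 150 + 150*150 = 22650
step 3: join A via hash
    card(P join A) = 2250*100/(5) = 45000
    cost = 22650 + 2*100*7 + 2250 = 26300

26300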